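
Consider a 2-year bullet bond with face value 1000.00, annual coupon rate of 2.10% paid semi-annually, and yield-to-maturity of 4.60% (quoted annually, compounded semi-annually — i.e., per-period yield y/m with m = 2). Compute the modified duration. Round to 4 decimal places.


Answer: Modified duration = 1.9239

Derivation:
Coupon per period c = face * coupon_rate / m = 10.500000
Periods per year m = 2; per-period yield y/m = 0.023000
Number of cashflows N = 4
Cashflows (t years, CF_t, discount factor 1/(1+y/m)^(m*t), PV):
  t = 0.5000: CF_t = 10.500000, DF = 0.977517, PV = 10.263930
  t = 1.0000: CF_t = 10.500000, DF = 0.955540, PV = 10.033167
  t = 1.5000: CF_t = 10.500000, DF = 0.934056, PV = 9.807592
  t = 2.0000: CF_t = 1010.500000, DF = 0.913056, PV = 922.643195
Price P = sum_t PV_t = 952.747884
First compute Macaulay numerator sum_t t * PV_t:
  t * PV_t at t = 0.5000: 5.131965
  t * PV_t at t = 1.0000: 10.033167
  t * PV_t at t = 1.5000: 14.711388
  t * PV_t at t = 2.0000: 1845.286390
Macaulay duration D = 1875.162910 / 952.747884 = 1.968163
Modified duration = D / (1 + y/m) = 1.968163 / (1 + 0.023000) = 1.923913


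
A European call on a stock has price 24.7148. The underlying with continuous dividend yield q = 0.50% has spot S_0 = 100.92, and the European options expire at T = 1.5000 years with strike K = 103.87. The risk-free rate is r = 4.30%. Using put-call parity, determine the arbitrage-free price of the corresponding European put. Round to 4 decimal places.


Put-call parity: C - P = S_0 * exp(-qT) - K * exp(-rT).
S_0 * exp(-qT) = 100.9200 * 0.99252805 = 100.16593129
K * exp(-rT) = 103.8700 * 0.93753611 = 97.38187619
P = C - S*exp(-qT) + K*exp(-rT)
P = 24.7148 - 100.16593129 + 97.38187619 = 21.9307

Answer: Put price = 21.9307


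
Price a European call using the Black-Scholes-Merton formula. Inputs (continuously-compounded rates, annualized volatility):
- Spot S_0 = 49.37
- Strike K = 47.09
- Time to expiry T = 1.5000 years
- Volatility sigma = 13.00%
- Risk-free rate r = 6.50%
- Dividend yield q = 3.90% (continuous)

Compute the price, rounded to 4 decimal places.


Answer: Price = 5.1620

Derivation:
d1 = (ln(S/K) + (r - q + 0.5*sigma^2) * T) / (sigma * sqrt(T)) = 0.62152529
d2 = d1 - sigma * sqrt(T) = 0.46230845
exp(-rT) = 0.90710234; exp(-qT) = 0.94317824
C = S_0 * exp(-qT) * N(d1) - K * exp(-rT) * N(d2)
N(d1) = 0.73287297; N(d2) = 0.67806993
C = 49.3700 * 0.94317824 * 0.73287297 - 47.0900 * 0.90710234 * 0.67806993 = 5.1620


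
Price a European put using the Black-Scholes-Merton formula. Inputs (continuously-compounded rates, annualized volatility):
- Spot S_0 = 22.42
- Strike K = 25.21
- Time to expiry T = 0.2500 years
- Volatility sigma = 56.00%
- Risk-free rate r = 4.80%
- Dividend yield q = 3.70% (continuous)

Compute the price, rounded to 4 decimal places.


d1 = (ln(S/K) + (r - q + 0.5*sigma^2) * T) / (sigma * sqrt(T)) = -0.26906187
d2 = d1 - sigma * sqrt(T) = -0.54906187
exp(-rT) = 0.98807171; exp(-qT) = 0.99079265
P = K * exp(-rT) * N(-d2) - S_0 * exp(-qT) * N(-d1)
N(-d1) = 0.60605896; N(-d2) = 0.70851850
P = 25.2100 * 0.98807171 * 0.70851850 - 22.4200 * 0.99079265 * 0.60605896 = 4.1860

Answer: Price = 4.1860


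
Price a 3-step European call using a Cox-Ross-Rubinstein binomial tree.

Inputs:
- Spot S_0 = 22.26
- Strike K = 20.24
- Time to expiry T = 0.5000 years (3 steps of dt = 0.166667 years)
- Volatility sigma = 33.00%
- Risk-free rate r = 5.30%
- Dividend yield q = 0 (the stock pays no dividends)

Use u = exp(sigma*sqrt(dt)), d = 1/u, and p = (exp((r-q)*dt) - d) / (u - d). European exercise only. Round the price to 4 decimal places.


dt = T/N = 0.166667
u = exp(sigma*sqrt(dt)) = 1.144219; d = 1/u = 0.873959
p = (exp((r-q)*dt) - d) / (u - d) = 0.499200
Discount per step: exp(-r*dt) = 0.991206
Stock lattice S(k, i) with i counting down-moves:
  k=0: S(0,0) = 22.2600
  k=1: S(1,0) = 25.4703; S(1,1) = 19.4543
  k=2: S(2,0) = 29.1436; S(2,1) = 22.2600; S(2,2) = 17.0023
  k=3: S(3,0) = 33.3466; S(3,1) = 25.4703; S(3,2) = 19.4543; S(3,3) = 14.8593
Terminal payoffs V(N, i) = max(S_T - K, 0):
  V(3,0) = 13.106645; V(3,1) = 5.230305; V(3,2) = 0.000000; V(3,3) = 0.000000
Backward induction: V(k, i) = exp(-r*dt) * [p * V(k+1, i) + (1-p) * V(k+1, i+1)].
  V(2,0) = exp(-r*dt) * [p*13.106645 + (1-p)*5.230305] = 9.081596
  V(2,1) = exp(-r*dt) * [p*5.230305 + (1-p)*0.000000] = 2.588005
  V(2,2) = exp(-r*dt) * [p*0.000000 + (1-p)*0.000000] = 0.000000
  V(1,0) = exp(-r*dt) * [p*9.081596 + (1-p)*2.588005] = 5.778336
  V(1,1) = exp(-r*dt) * [p*2.588005 + (1-p)*0.000000] = 1.280570
  V(0,0) = exp(-r*dt) * [p*5.778336 + (1-p)*1.280570] = 3.494846

Answer: Price = V(0,0) = 3.4948


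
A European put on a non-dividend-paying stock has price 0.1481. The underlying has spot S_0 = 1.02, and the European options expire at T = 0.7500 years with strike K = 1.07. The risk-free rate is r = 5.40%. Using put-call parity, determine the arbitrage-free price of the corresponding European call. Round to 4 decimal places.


Answer: Call price = 0.1406

Derivation:
Put-call parity: C - P = S_0 * exp(-qT) - K * exp(-rT).
S_0 * exp(-qT) = 1.0200 * 1.00000000 = 1.02000000
K * exp(-rT) = 1.0700 * 0.96030916 = 1.02753081
C = P + S*exp(-qT) - K*exp(-rT)
C = 0.1481 + 1.02000000 - 1.02753081 = 0.1406


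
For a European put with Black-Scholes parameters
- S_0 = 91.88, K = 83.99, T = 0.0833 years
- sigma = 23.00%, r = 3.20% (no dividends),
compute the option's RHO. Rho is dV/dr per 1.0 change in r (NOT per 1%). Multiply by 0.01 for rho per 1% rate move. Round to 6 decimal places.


d1 = 1.4259063883; d2 = 1.3595243877
phi(d1) = 0.1443458609; exp(-qT) = 1.0000000000; exp(-rT) = 0.9973379496
N(-d2) = 0.0869902399
Rho = -K*T*exp(-rT)*N(-d2) = -83.9900 * 0.0833 * 0.9973379496 * 0.0869902399 = -0.606995

Answer: Rho = -0.606995


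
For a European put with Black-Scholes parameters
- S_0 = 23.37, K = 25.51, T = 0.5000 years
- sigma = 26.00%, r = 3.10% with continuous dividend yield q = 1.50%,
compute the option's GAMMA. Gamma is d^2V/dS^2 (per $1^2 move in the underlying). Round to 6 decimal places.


Answer: Gamma = 0.086949

Derivation:
d1 = -0.3411375942; d2 = -0.5249853573
phi(d1) = 0.3763913086; exp(-qT) = 0.9925280548; exp(-rT) = 0.9846195068
Gamma = exp(-qT) * phi(d1) / (S * sigma * sqrt(T)) = 0.9925280548 * 0.3763913086 / (23.3700 * 0.2600 * 0.7071067812) = 0.086949


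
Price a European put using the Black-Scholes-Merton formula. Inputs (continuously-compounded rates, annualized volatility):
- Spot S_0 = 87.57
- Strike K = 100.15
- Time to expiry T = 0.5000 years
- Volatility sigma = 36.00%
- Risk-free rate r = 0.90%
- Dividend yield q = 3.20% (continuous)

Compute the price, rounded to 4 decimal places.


Answer: Price = 17.6635

Derivation:
d1 = (ln(S/K) + (r - q + 0.5*sigma^2) * T) / (sigma * sqrt(T)) = -0.44520460
d2 = d1 - sigma * sqrt(T) = -0.69976304
exp(-rT) = 0.99551011; exp(-qT) = 0.98412732
P = K * exp(-rT) * N(-d2) - S_0 * exp(-qT) * N(-d1)
N(-d1) = 0.67191405; N(-d2) = 0.75796235
P = 100.1500 * 0.99551011 * 0.75796235 - 87.5700 * 0.98412732 * 0.67191405 = 17.6635


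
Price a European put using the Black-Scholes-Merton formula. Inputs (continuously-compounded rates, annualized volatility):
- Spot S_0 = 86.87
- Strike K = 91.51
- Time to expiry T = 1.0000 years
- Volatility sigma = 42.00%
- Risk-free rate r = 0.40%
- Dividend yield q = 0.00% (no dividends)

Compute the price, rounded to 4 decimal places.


d1 = (ln(S/K) + (r - q + 0.5*sigma^2) * T) / (sigma * sqrt(T)) = 0.09562974
d2 = d1 - sigma * sqrt(T) = -0.32437026
exp(-rT) = 0.99600799; exp(-qT) = 1.00000000
P = K * exp(-rT) * N(-d2) - S_0 * exp(-qT) * N(-d1)
N(-d1) = 0.46190732; N(-d2) = 0.62717113
P = 91.5100 * 0.99600799 * 0.62717113 - 86.8700 * 1.00000000 * 0.46190732 = 17.0374

Answer: Price = 17.0374


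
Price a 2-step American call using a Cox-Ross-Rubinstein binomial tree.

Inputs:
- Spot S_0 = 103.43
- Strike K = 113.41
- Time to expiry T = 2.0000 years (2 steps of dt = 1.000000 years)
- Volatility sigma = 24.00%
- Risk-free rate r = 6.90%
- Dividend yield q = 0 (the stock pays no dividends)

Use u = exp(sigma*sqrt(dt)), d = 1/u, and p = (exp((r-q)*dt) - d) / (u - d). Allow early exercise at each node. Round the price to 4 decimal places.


dt = T/N = 1.000000
u = exp(sigma*sqrt(dt)) = 1.271249; d = 1/u = 0.786628
p = (exp((r-q)*dt) - d) / (u - d) = 0.587693
Discount per step: exp(-r*dt) = 0.933327
Stock lattice S(k, i) with i counting down-moves:
  k=0: S(0,0) = 103.4300
  k=1: S(1,0) = 131.4853; S(1,1) = 81.3609
  k=2: S(2,0) = 167.1506; S(2,1) = 103.4300; S(2,2) = 64.0008
Terminal payoffs V(N, i) = max(S_T - K, 0):
  V(2,0) = 53.740575; V(2,1) = 0.000000; V(2,2) = 0.000000
Backward induction: V(k, i) = exp(-r*dt) * [p * V(k+1, i) + (1-p) * V(k+1, i+1)]; then take max(V_cont, immediate exercise) for American.
  V(1,0) = exp(-r*dt) * [p*53.740575 + (1-p)*0.000000] = 29.477199; exercise = 18.075300; V(1,0) = max -> 29.477199
  V(1,1) = exp(-r*dt) * [p*0.000000 + (1-p)*0.000000] = 0.000000; exercise = 0.000000; V(1,1) = max -> 0.000000
  V(0,0) = exp(-r*dt) * [p*29.477199 + (1-p)*0.000000] = 16.168515; exercise = 0.000000; V(0,0) = max -> 16.168515

Answer: Price = V(0,0) = 16.1685


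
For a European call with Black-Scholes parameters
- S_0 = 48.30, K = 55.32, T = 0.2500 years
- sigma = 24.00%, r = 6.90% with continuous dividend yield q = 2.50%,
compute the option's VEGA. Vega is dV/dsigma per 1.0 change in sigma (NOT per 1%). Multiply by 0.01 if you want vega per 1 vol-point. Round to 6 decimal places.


Answer: Vega = 5.928007

Derivation:
d1 = -0.9791912178; d2 = -1.0991912178
phi(d1) = 0.2470051101; exp(-qT) = 0.9937694906; exp(-rT) = 0.9828979294
Vega = S * exp(-qT) * phi(d1) * sqrt(T) = 48.3000 * 0.9937694906 * 0.2470051101 * 0.5000000000 = 5.928007


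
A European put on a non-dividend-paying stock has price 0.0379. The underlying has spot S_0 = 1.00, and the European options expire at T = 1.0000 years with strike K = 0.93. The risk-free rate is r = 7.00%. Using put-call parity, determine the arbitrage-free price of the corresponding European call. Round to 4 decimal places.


Put-call parity: C - P = S_0 * exp(-qT) - K * exp(-rT).
S_0 * exp(-qT) = 1.0000 * 1.00000000 = 1.00000000
K * exp(-rT) = 0.9300 * 0.93239382 = 0.86712625
C = P + S*exp(-qT) - K*exp(-rT)
C = 0.0379 + 1.00000000 - 0.86712625 = 0.1708

Answer: Call price = 0.1708


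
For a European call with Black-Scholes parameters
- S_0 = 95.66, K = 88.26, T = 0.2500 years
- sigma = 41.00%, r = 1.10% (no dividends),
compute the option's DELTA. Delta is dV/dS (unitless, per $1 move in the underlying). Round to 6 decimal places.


Answer: Delta = 0.694505

Derivation:
d1 = 0.5086621191; d2 = 0.3036621191
phi(d1) = 0.3505306573; exp(-qT) = 1.0000000000; exp(-rT) = 0.9972537778
N(d1) = 0.6945054605
Delta = exp(-qT) * N(d1) = 1.0000000000 * 0.6945054605 = 0.694505


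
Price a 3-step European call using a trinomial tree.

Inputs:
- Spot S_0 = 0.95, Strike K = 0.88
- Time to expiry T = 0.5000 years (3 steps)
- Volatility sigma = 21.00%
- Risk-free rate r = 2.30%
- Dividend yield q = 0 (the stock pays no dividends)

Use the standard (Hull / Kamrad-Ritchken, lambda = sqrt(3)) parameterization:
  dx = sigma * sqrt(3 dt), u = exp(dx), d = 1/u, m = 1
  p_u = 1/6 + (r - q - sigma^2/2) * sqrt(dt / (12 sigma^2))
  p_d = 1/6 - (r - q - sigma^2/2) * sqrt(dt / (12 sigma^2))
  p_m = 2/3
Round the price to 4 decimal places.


dt = T/N = 0.166667; dx = sigma*sqrt(3*dt) = 0.148492
u = exp(dx) = 1.160084; d = 1/u = 0.862007
p_u = 0.167200, p_m = 0.666667, p_d = 0.166134
Discount per step: exp(-r*dt) = 0.996174
Stock lattice S(k, j) with j the centered position index:
  k=0: S(0,+0) = 0.9500
  k=1: S(1,-1) = 0.8189; S(1,+0) = 0.9500; S(1,+1) = 1.1021
  k=2: S(2,-2) = 0.7059; S(2,-1) = 0.8189; S(2,+0) = 0.9500; S(2,+1) = 1.1021; S(2,+2) = 1.2785
  k=3: S(3,-3) = 0.6085; S(3,-2) = 0.7059; S(3,-1) = 0.8189; S(3,+0) = 0.9500; S(3,+1) = 1.1021; S(3,+2) = 1.2785; S(3,+3) = 1.4832
Terminal payoffs V(N, j) = max(S_T - K, 0):
  V(3,-3) = 0.000000; V(3,-2) = 0.000000; V(3,-1) = 0.000000; V(3,+0) = 0.070000; V(3,+1) = 0.222080; V(3,+2) = 0.398505; V(3,+3) = 0.603173
Backward induction: V(k, j) = exp(-r*dt) * [p_u * V(k+1, j+1) + p_m * V(k+1, j) + p_d * V(k+1, j-1)]
  V(2,-2) = exp(-r*dt) * [p_u*0.000000 + p_m*0.000000 + p_d*0.000000] = 0.000000
  V(2,-1) = exp(-r*dt) * [p_u*0.070000 + p_m*0.000000 + p_d*0.000000] = 0.011659
  V(2,+0) = exp(-r*dt) * [p_u*0.222080 + p_m*0.070000 + p_d*0.000000] = 0.083478
  V(2,+1) = exp(-r*dt) * [p_u*0.398505 + p_m*0.222080 + p_d*0.070000] = 0.225447
  V(2,+2) = exp(-r*dt) * [p_u*0.603173 + p_m*0.398505 + p_d*0.222080] = 0.401872
  V(1,-1) = exp(-r*dt) * [p_u*0.083478 + p_m*0.011659 + p_d*0.000000] = 0.021647
  V(1,+0) = exp(-r*dt) * [p_u*0.225447 + p_m*0.083478 + p_d*0.011659] = 0.094919
  V(1,+1) = exp(-r*dt) * [p_u*0.401872 + p_m*0.225447 + p_d*0.083478] = 0.230474
  V(0,+0) = exp(-r*dt) * [p_u*0.230474 + p_m*0.094919 + p_d*0.021647] = 0.105007

Answer: Price = V(0,0) = 0.1050


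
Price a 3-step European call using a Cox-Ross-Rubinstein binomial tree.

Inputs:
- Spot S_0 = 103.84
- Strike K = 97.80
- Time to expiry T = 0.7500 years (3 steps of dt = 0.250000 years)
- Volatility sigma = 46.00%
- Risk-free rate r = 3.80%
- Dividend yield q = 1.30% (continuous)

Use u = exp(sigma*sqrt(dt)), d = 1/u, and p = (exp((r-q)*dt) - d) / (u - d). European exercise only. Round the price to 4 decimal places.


Answer: Price = V(0,0) = 20.9391

Derivation:
dt = T/N = 0.250000
u = exp(sigma*sqrt(dt)) = 1.258600; d = 1/u = 0.794534
p = (exp((r-q)*dt) - d) / (u - d) = 0.456262
Discount per step: exp(-r*dt) = 0.990545
Stock lattice S(k, i) with i counting down-moves:
  k=0: S(0,0) = 103.8400
  k=1: S(1,0) = 130.6930; S(1,1) = 82.5044
  k=2: S(2,0) = 164.4902; S(2,1) = 103.8400; S(2,2) = 65.5525
  k=3: S(3,0) = 207.0274; S(3,1) = 130.6930; S(3,2) = 82.5044; S(3,3) = 52.0837
Terminal payoffs V(N, i) = max(S_T - K, 0):
  V(3,0) = 109.227421; V(3,1) = 32.893025; V(3,2) = 0.000000; V(3,3) = 0.000000
Backward induction: V(k, i) = exp(-r*dt) * [p * V(k+1, i) + (1-p) * V(k+1, i+1)].
  V(2,0) = exp(-r*dt) * [p*109.227421 + (1-p)*32.893025] = 67.081218
  V(2,1) = exp(-r*dt) * [p*32.893025 + (1-p)*0.000000] = 14.865945
  V(2,2) = exp(-r*dt) * [p*0.000000 + (1-p)*0.000000] = 0.000000
  V(1,0) = exp(-r*dt) * [p*67.081218 + (1-p)*14.865945] = 38.323989
  V(1,1) = exp(-r*dt) * [p*14.865945 + (1-p)*0.000000] = 6.718638
  V(0,0) = exp(-r*dt) * [p*38.323989 + (1-p)*6.718638] = 20.939096


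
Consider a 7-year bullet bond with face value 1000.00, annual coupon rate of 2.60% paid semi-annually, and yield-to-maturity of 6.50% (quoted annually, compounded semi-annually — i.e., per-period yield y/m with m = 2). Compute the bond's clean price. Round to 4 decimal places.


Answer: Price = 783.4338

Derivation:
Coupon per period c = face * coupon_rate / m = 13.000000
Periods per year m = 2; per-period yield y/m = 0.032500
Number of cashflows N = 14
Cashflows (t years, CF_t, discount factor 1/(1+y/m)^(m*t), PV):
  t = 0.5000: CF_t = 13.000000, DF = 0.968523, PV = 12.590799
  t = 1.0000: CF_t = 13.000000, DF = 0.938037, PV = 12.194478
  t = 1.5000: CF_t = 13.000000, DF = 0.908510, PV = 11.810633
  t = 2.0000: CF_t = 13.000000, DF = 0.879913, PV = 11.438870
  t = 2.5000: CF_t = 13.000000, DF = 0.852216, PV = 11.078808
  t = 3.0000: CF_t = 13.000000, DF = 0.825391, PV = 10.730081
  t = 3.5000: CF_t = 13.000000, DF = 0.799410, PV = 10.392330
  t = 4.0000: CF_t = 13.000000, DF = 0.774247, PV = 10.065211
  t = 4.5000: CF_t = 13.000000, DF = 0.749876, PV = 9.748388
  t = 5.0000: CF_t = 13.000000, DF = 0.726272, PV = 9.441538
  t = 5.5000: CF_t = 13.000000, DF = 0.703411, PV = 9.144347
  t = 6.0000: CF_t = 13.000000, DF = 0.681270, PV = 8.856510
  t = 6.5000: CF_t = 13.000000, DF = 0.659826, PV = 8.577734
  t = 7.0000: CF_t = 1013.000000, DF = 0.639056, PV = 647.364084
Price P = sum_t PV_t = 783.433811


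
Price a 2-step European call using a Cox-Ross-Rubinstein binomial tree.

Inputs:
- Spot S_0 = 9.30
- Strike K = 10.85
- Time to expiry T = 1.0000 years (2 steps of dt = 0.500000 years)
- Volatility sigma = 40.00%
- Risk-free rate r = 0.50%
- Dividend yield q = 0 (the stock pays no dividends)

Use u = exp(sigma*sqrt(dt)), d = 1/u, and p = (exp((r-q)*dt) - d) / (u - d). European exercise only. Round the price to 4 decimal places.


Answer: Price = V(0,0) = 1.0359

Derivation:
dt = T/N = 0.500000
u = exp(sigma*sqrt(dt)) = 1.326896; d = 1/u = 0.753638
p = (exp((r-q)*dt) - d) / (u - d) = 0.434123
Discount per step: exp(-r*dt) = 0.997503
Stock lattice S(k, i) with i counting down-moves:
  k=0: S(0,0) = 9.3000
  k=1: S(1,0) = 12.3401; S(1,1) = 7.0088
  k=2: S(2,0) = 16.3741; S(2,1) = 9.3000; S(2,2) = 5.2821
Terminal payoffs V(N, i) = max(S_T - K, 0):
  V(2,0) = 5.524084; V(2,1) = 0.000000; V(2,2) = 0.000000
Backward induction: V(k, i) = exp(-r*dt) * [p * V(k+1, i) + (1-p) * V(k+1, i+1)].
  V(1,0) = exp(-r*dt) * [p*5.524084 + (1-p)*0.000000] = 2.392147
  V(1,1) = exp(-r*dt) * [p*0.000000 + (1-p)*0.000000] = 0.000000
  V(0,0) = exp(-r*dt) * [p*2.392147 + (1-p)*0.000000] = 1.035894


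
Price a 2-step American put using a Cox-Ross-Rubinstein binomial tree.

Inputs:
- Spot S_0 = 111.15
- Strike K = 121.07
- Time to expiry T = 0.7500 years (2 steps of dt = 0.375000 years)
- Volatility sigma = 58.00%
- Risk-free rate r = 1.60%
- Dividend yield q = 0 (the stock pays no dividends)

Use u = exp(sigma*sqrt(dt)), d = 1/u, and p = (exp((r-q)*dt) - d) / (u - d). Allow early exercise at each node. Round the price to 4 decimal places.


Answer: Price = V(0,0) = 27.2465

Derivation:
dt = T/N = 0.375000
u = exp(sigma*sqrt(dt)) = 1.426432; d = 1/u = 0.701050
p = (exp((r-q)*dt) - d) / (u - d) = 0.420424
Discount per step: exp(-r*dt) = 0.994018
Stock lattice S(k, i) with i counting down-moves:
  k=0: S(0,0) = 111.1500
  k=1: S(1,0) = 158.5479; S(1,1) = 77.9217
  k=2: S(2,0) = 226.1577; S(2,1) = 111.1500; S(2,2) = 54.6270
Terminal payoffs V(N, i) = max(K - S_T, 0):
  V(2,0) = 0.000000; V(2,1) = 9.920000; V(2,2) = 66.442981
Backward induction: V(k, i) = exp(-r*dt) * [p * V(k+1, i) + (1-p) * V(k+1, i+1)]; then take max(V_cont, immediate exercise) for American.
  V(1,0) = exp(-r*dt) * [p*0.000000 + (1-p)*9.920000] = 5.714999; exercise = 0.000000; V(1,0) = max -> 5.714999
  V(1,1) = exp(-r*dt) * [p*9.920000 + (1-p)*66.442981] = 42.424043; exercise = 43.148288; V(1,1) = max -> 43.148288
  V(0,0) = exp(-r*dt) * [p*5.714999 + (1-p)*43.148288] = 27.246458; exercise = 9.920000; V(0,0) = max -> 27.246458


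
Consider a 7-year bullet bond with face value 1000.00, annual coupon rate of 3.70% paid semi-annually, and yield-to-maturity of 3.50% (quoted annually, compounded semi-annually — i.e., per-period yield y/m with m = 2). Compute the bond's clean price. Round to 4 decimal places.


Answer: Price = 1012.3220

Derivation:
Coupon per period c = face * coupon_rate / m = 18.500000
Periods per year m = 2; per-period yield y/m = 0.017500
Number of cashflows N = 14
Cashflows (t years, CF_t, discount factor 1/(1+y/m)^(m*t), PV):
  t = 0.5000: CF_t = 18.500000, DF = 0.982801, PV = 18.181818
  t = 1.0000: CF_t = 18.500000, DF = 0.965898, PV = 17.869109
  t = 1.5000: CF_t = 18.500000, DF = 0.949285, PV = 17.561778
  t = 2.0000: CF_t = 18.500000, DF = 0.932959, PV = 17.259732
  t = 2.5000: CF_t = 18.500000, DF = 0.916913, PV = 16.962882
  t = 3.0000: CF_t = 18.500000, DF = 0.901143, PV = 16.671137
  t = 3.5000: CF_t = 18.500000, DF = 0.885644, PV = 16.384410
  t = 4.0000: CF_t = 18.500000, DF = 0.870412, PV = 16.102614
  t = 4.5000: CF_t = 18.500000, DF = 0.855441, PV = 15.825665
  t = 5.0000: CF_t = 18.500000, DF = 0.840729, PV = 15.553479
  t = 5.5000: CF_t = 18.500000, DF = 0.826269, PV = 15.285975
  t = 6.0000: CF_t = 18.500000, DF = 0.812058, PV = 15.023071
  t = 6.5000: CF_t = 18.500000, DF = 0.798091, PV = 14.764689
  t = 7.0000: CF_t = 1018.500000, DF = 0.784365, PV = 798.875648
Price P = sum_t PV_t = 1012.322006


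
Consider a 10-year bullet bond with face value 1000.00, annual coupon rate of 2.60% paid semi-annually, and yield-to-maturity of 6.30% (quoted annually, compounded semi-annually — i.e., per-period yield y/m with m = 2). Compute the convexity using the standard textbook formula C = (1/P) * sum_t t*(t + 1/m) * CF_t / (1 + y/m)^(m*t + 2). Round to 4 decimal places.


Coupon per period c = face * coupon_rate / m = 13.000000
Periods per year m = 2; per-period yield y/m = 0.031500
Number of cashflows N = 20
Cashflows (t years, CF_t, discount factor 1/(1+y/m)^(m*t), PV):
  t = 0.5000: CF_t = 13.000000, DF = 0.969462, PV = 12.603005
  t = 1.0000: CF_t = 13.000000, DF = 0.939856, PV = 12.218134
  t = 1.5000: CF_t = 13.000000, DF = 0.911155, PV = 11.845016
  t = 2.0000: CF_t = 13.000000, DF = 0.883330, PV = 11.483292
  t = 2.5000: CF_t = 13.000000, DF = 0.856355, PV = 11.132615
  t = 3.0000: CF_t = 13.000000, DF = 0.830204, PV = 10.792647
  t = 3.5000: CF_t = 13.000000, DF = 0.804851, PV = 10.463060
  t = 4.0000: CF_t = 13.000000, DF = 0.780272, PV = 10.143539
  t = 4.5000: CF_t = 13.000000, DF = 0.756444, PV = 9.833775
  t = 5.0000: CF_t = 13.000000, DF = 0.733344, PV = 9.533471
  t = 5.5000: CF_t = 13.000000, DF = 0.710949, PV = 9.242337
  t = 6.0000: CF_t = 13.000000, DF = 0.689238, PV = 8.960094
  t = 6.5000: CF_t = 13.000000, DF = 0.668190, PV = 8.686470
  t = 7.0000: CF_t = 13.000000, DF = 0.647785, PV = 8.421202
  t = 7.5000: CF_t = 13.000000, DF = 0.628003, PV = 8.164035
  t = 8.0000: CF_t = 13.000000, DF = 0.608825, PV = 7.914721
  t = 8.5000: CF_t = 13.000000, DF = 0.590232, PV = 7.673021
  t = 9.0000: CF_t = 13.000000, DF = 0.572208, PV = 7.438702
  t = 9.5000: CF_t = 13.000000, DF = 0.554734, PV = 7.211539
  t = 10.0000: CF_t = 1013.000000, DF = 0.537793, PV = 544.784571
Price P = sum_t PV_t = 728.545247
Convexity numerator sum_t t*(t + 1/m) * CF_t / (1+y/m)^(m*t + 2):
  t = 0.5000: term = 5.922508
  t = 1.0000: term = 17.224939
  t = 1.5000: term = 33.397845
  t = 2.0000: term = 53.963233
  t = 2.5000: term = 78.472952
  t = 3.0000: term = 106.507157
  t = 3.5000: term = 137.672848
  t = 4.0000: term = 171.602470
  t = 4.5000: term = 207.952581
  t = 5.0000: term = 246.402584
  t = 5.5000: term = 286.653515
  t = 6.0000: term = 328.426889
  t = 6.5000: term = 371.463601
  t = 7.0000: term = 415.522877
  t = 7.5000: term = 460.381277
  t = 8.0000: term = 505.831747
  t = 8.5000: term = 551.682711
  t = 9.0000: term = 597.757207
  t = 9.5000: term = 643.892074
  t = 10.0000: term = 53762.026874
Convexity = (1/P) * sum = 58982.757890 / 728.545247 = 80.959636

Answer: Convexity = 80.9596


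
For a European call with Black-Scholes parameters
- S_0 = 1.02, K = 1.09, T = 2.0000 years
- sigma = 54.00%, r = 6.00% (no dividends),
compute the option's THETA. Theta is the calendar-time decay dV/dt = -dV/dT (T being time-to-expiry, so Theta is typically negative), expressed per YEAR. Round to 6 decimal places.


Answer: Theta = -0.092049

Derivation:
d1 = 0.4520572033; d2 = -0.3116181204
phi(d1) = 0.3601925999; exp(-qT) = 1.0000000000; exp(-rT) = 0.8869204367
Theta = -S*exp(-qT)*phi(d1)*sigma/(2*sqrt(T)) - r*K*exp(-rT)*N(d2) + q*S*exp(-qT)*N(d1)
N(d1) = 0.6743861133; N(d2) = 0.3776653807; sqrt(T) = 1.4142135624
Term 1 = -1.0200 * 1.0000000000 * 0.3601925999 * 0.5400 / (2 * 1.4142135624) = -0.0701429011
Term 2 = -0.0600 * 1.0900 * 0.8869204367 * 0.3776653807 = -0.0219063280
Term 3 = 0 (no dividend yield, q = 0)
Theta = -0.0701429011 + (-0.0219063280) + (0.0000000000) = -0.092049


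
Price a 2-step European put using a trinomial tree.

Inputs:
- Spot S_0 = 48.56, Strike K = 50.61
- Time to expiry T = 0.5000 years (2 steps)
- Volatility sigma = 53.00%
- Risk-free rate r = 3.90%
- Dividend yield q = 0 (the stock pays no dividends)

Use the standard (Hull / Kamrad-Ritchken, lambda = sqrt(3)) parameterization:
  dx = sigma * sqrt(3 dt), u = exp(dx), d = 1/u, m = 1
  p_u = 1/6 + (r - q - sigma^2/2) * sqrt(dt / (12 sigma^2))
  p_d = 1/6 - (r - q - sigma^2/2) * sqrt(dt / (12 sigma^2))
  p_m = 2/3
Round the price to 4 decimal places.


dt = T/N = 0.250000; dx = sigma*sqrt(3*dt) = 0.458993
u = exp(dx) = 1.582480; d = 1/u = 0.631919
p_u = 0.139038, p_m = 0.666667, p_d = 0.194295
Discount per step: exp(-r*dt) = 0.990297
Stock lattice S(k, j) with j the centered position index:
  k=0: S(0,+0) = 48.5600
  k=1: S(1,-1) = 30.6860; S(1,+0) = 48.5600; S(1,+1) = 76.8452
  k=2: S(2,-2) = 19.3911; S(2,-1) = 30.6860; S(2,+0) = 48.5600; S(2,+1) = 76.8452; S(2,+2) = 121.6061
Terminal payoffs V(N, j) = max(K - S_T, 0):
  V(2,-2) = 31.218919; V(2,-1) = 19.923995; V(2,+0) = 2.050000; V(2,+1) = 0.000000; V(2,+2) = 0.000000
Backward induction: V(k, j) = exp(-r*dt) * [p_u * V(k+1, j+1) + p_m * V(k+1, j) + p_d * V(k+1, j-1)]
  V(1,-1) = exp(-r*dt) * [p_u*2.050000 + p_m*19.923995 + p_d*31.218919] = 19.442878
  V(1,+0) = exp(-r*dt) * [p_u*0.000000 + p_m*2.050000 + p_d*19.923995] = 5.186980
  V(1,+1) = exp(-r*dt) * [p_u*0.000000 + p_m*0.000000 + p_d*2.050000] = 0.394440
  V(0,+0) = exp(-r*dt) * [p_u*0.394440 + p_m*5.186980 + p_d*19.442878] = 7.219747

Answer: Price = V(0,0) = 7.2197


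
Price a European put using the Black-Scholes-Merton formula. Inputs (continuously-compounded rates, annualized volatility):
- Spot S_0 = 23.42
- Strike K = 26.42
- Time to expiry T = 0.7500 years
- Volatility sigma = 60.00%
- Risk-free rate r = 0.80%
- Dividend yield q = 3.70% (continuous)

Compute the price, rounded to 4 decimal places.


d1 = (ln(S/K) + (r - q + 0.5*sigma^2) * T) / (sigma * sqrt(T)) = -0.01401218
d2 = d1 - sigma * sqrt(T) = -0.53362742
exp(-rT) = 0.99401796; exp(-qT) = 0.97263149
P = K * exp(-rT) * N(-d2) - S_0 * exp(-qT) * N(-d1)
N(-d1) = 0.50558987; N(-d2) = 0.70320033
P = 26.4200 * 0.99401796 * 0.70320033 - 23.4200 * 0.97263149 * 0.50558987 = 6.9506

Answer: Price = 6.9506


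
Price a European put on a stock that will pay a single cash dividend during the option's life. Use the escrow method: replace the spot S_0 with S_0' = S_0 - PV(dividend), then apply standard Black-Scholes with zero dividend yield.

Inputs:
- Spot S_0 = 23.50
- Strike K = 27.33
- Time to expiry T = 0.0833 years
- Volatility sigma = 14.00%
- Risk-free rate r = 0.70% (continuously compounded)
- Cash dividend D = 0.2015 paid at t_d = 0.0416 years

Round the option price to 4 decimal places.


Answer: Price = 4.0155

Derivation:
PV(D) = D * exp(-r * t_d) = 0.2015 * 0.99970884 = 0.20144133
S_0' = S_0 - PV(D) = 23.5000 - 0.20144133 = 23.29855867
d1 = (ln(S_0'/K) + (r + sigma^2/2)*T) / (sigma*sqrt(T)) = -3.91507097
d2 = d1 - sigma*sqrt(T) = -3.95547740
exp(-rT) = 0.99941707
N(-d1) = 0.99995481; N(-d2) = 0.99996181
P = K * exp(-rT) * N(-d2) - S_0' * N(-d1) = 27.3300 * 0.99941707 * 0.99996181 - 23.29855867 * 0.99995481 = 4.0155


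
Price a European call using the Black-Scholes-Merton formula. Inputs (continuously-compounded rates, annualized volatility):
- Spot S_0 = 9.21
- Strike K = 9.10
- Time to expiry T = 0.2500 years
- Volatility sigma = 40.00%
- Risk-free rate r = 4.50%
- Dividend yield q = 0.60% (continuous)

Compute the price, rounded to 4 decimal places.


Answer: Price = 0.8279

Derivation:
d1 = (ln(S/K) + (r - q + 0.5*sigma^2) * T) / (sigma * sqrt(T)) = 0.20882718
d2 = d1 - sigma * sqrt(T) = 0.00882718
exp(-rT) = 0.98881304; exp(-qT) = 0.99850112
C = S_0 * exp(-qT) * N(d1) - K * exp(-rT) * N(d2)
N(d1) = 0.58270843; N(d2) = 0.50352149
C = 9.2100 * 0.99850112 * 0.58270843 - 9.1000 * 0.98881304 * 0.50352149 = 0.8279


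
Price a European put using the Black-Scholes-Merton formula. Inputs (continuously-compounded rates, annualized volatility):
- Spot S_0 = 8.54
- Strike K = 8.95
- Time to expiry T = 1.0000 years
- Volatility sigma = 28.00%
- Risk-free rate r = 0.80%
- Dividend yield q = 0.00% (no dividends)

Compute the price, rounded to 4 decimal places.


d1 = (ln(S/K) + (r - q + 0.5*sigma^2) * T) / (sigma * sqrt(T)) = 0.00109813
d2 = d1 - sigma * sqrt(T) = -0.27890187
exp(-rT) = 0.99203191; exp(-qT) = 1.00000000
P = K * exp(-rT) * N(-d2) - S_0 * exp(-qT) * N(-d1)
N(-d1) = 0.49956191; N(-d2) = 0.60983993
P = 8.9500 * 0.99203191 * 0.60983993 - 8.5400 * 1.00000000 * 0.49956191 = 1.1483

Answer: Price = 1.1483


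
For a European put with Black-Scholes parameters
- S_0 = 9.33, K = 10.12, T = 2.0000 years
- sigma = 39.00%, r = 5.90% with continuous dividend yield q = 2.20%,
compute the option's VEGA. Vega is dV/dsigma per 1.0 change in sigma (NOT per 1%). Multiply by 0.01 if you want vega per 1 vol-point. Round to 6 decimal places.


Answer: Vega = 4.866609

Derivation:
d1 = 0.2625747676; d2 = -0.2889685218
phi(d1) = 0.3854239863; exp(-qT) = 0.9569539575; exp(-rT) = 0.8886960526
Vega = S * exp(-qT) * phi(d1) * sqrt(T) = 9.3300 * 0.9569539575 * 0.3854239863 * 1.4142135624 = 4.866609


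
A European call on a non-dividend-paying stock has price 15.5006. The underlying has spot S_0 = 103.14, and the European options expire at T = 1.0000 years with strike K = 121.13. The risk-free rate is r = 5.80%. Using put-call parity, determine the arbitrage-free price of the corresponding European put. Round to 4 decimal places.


Put-call parity: C - P = S_0 * exp(-qT) - K * exp(-rT).
S_0 * exp(-qT) = 103.1400 * 1.00000000 = 103.14000000
K * exp(-rT) = 121.1300 * 0.94364995 = 114.30431813
P = C - S*exp(-qT) + K*exp(-rT)
P = 15.5006 - 103.14000000 + 114.30431813 = 26.6649

Answer: Put price = 26.6649


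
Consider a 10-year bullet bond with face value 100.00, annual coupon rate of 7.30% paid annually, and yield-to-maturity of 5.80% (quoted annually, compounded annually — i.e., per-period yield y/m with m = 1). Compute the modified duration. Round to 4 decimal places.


Coupon per period c = face * coupon_rate / m = 7.300000
Periods per year m = 1; per-period yield y/m = 0.058000
Number of cashflows N = 10
Cashflows (t years, CF_t, discount factor 1/(1+y/m)^(m*t), PV):
  t = 1.0000: CF_t = 7.300000, DF = 0.945180, PV = 6.899811
  t = 2.0000: CF_t = 7.300000, DF = 0.893364, PV = 6.521560
  t = 3.0000: CF_t = 7.300000, DF = 0.844390, PV = 6.164046
  t = 4.0000: CF_t = 7.300000, DF = 0.798100, PV = 5.826130
  t = 5.0000: CF_t = 7.300000, DF = 0.754348, PV = 5.506739
  t = 6.0000: CF_t = 7.300000, DF = 0.712994, PV = 5.204858
  t = 7.0000: CF_t = 7.300000, DF = 0.673908, PV = 4.919525
  t = 8.0000: CF_t = 7.300000, DF = 0.636964, PV = 4.649835
  t = 9.0000: CF_t = 7.300000, DF = 0.602045, PV = 4.394929
  t = 10.0000: CF_t = 107.300000, DF = 0.569041, PV = 61.058066
Price P = sum_t PV_t = 111.145499
First compute Macaulay numerator sum_t t * PV_t:
  t * PV_t at t = 1.0000: 6.899811
  t * PV_t at t = 2.0000: 13.043121
  t * PV_t at t = 3.0000: 18.492137
  t * PV_t at t = 4.0000: 23.304521
  t * PV_t at t = 5.0000: 27.533697
  t * PV_t at t = 6.0000: 31.229146
  t * PV_t at t = 7.0000: 34.436676
  t * PV_t at t = 8.0000: 37.198678
  t * PV_t at t = 9.0000: 39.554360
  t * PV_t at t = 10.0000: 610.580661
Macaulay duration D = 842.272808 / 111.145499 = 7.578110
Modified duration = D / (1 + y/m) = 7.578110 / (1 + 0.058000) = 7.162675

Answer: Modified duration = 7.1627


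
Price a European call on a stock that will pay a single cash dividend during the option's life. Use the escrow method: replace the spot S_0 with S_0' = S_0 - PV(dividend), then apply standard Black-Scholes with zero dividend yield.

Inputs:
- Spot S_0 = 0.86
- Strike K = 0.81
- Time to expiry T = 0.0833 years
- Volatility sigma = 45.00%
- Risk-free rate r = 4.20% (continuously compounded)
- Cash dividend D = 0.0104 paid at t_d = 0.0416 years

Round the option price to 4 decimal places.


Answer: Price = 0.0674

Derivation:
PV(D) = D * exp(-r * t_d) = 0.0104 * 0.99825433 = 0.01038184
S_0' = S_0 - PV(D) = 0.8600 - 0.01038184 = 0.84961816
d1 = (ln(S_0'/K) + (r + sigma^2/2)*T) / (sigma*sqrt(T)) = 0.45955109
d2 = d1 - sigma*sqrt(T) = 0.32967326
exp(-rT) = 0.99650751
N(d1) = 0.67708076; N(d2) = 0.62917657
C = S_0' * N(d1) - K * exp(-rT) * N(d2) = 0.84961816 * 0.67708076 - 0.8100 * 0.99650751 * 0.62917657 = 0.0674


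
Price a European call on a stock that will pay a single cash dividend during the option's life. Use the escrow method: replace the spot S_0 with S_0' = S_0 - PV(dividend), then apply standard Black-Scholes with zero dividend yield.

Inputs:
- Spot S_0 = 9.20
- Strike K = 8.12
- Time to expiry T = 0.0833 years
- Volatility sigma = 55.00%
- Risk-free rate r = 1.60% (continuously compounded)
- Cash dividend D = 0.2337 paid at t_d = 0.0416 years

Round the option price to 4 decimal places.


Answer: Price = 1.0732

Derivation:
PV(D) = D * exp(-r * t_d) = 0.2337 * 0.99933462 = 0.23354450
S_0' = S_0 - PV(D) = 9.2000 - 0.23354450 = 8.96645550
d1 = (ln(S_0'/K) + (r + sigma^2/2)*T) / (sigma*sqrt(T)) = 0.71243875
d2 = d1 - sigma*sqrt(T) = 0.55369918
exp(-rT) = 0.99866809
N(d1) = 0.76190344; N(d2) = 0.71010763
C = S_0' * N(d1) - K * exp(-rT) * N(d2) = 8.96645550 * 0.76190344 - 8.1200 * 0.99866809 * 0.71010763 = 1.0732


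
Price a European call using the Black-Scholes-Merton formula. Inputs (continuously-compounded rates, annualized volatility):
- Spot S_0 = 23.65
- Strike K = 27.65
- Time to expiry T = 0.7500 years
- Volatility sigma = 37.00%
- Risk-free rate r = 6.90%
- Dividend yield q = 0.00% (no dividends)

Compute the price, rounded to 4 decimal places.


d1 = (ln(S/K) + (r - q + 0.5*sigma^2) * T) / (sigma * sqrt(T)) = -0.16594954
d2 = d1 - sigma * sqrt(T) = -0.48637894
exp(-rT) = 0.94956623; exp(-qT) = 1.00000000
C = S_0 * exp(-qT) * N(d1) - K * exp(-rT) * N(d2)
N(d1) = 0.43409833; N(d2) = 0.31334926
C = 23.6500 * 1.00000000 * 0.43409833 - 27.6500 * 0.94956623 * 0.31334926 = 2.0393

Answer: Price = 2.0393


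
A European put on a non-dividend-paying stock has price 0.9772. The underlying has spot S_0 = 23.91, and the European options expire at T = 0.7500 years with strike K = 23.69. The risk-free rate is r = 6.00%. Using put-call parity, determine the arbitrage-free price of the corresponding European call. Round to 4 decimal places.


Put-call parity: C - P = S_0 * exp(-qT) - K * exp(-rT).
S_0 * exp(-qT) = 23.9100 * 1.00000000 = 23.91000000
K * exp(-rT) = 23.6900 * 0.95599748 = 22.64758034
C = P + S*exp(-qT) - K*exp(-rT)
C = 0.9772 + 23.91000000 - 22.64758034 = 2.2396

Answer: Call price = 2.2396


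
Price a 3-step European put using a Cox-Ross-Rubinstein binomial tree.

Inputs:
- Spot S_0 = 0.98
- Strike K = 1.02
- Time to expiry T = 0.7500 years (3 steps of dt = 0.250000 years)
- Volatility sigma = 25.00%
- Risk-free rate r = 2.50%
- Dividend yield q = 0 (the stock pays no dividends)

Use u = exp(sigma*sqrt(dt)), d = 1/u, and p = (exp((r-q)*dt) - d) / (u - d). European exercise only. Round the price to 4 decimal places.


dt = T/N = 0.250000
u = exp(sigma*sqrt(dt)) = 1.133148; d = 1/u = 0.882497
p = (exp((r-q)*dt) - d) / (u - d) = 0.493804
Discount per step: exp(-r*dt) = 0.993769
Stock lattice S(k, i) with i counting down-moves:
  k=0: S(0,0) = 0.9800
  k=1: S(1,0) = 1.1105; S(1,1) = 0.8648
  k=2: S(2,0) = 1.2583; S(2,1) = 0.9800; S(2,2) = 0.7632
  k=3: S(3,0) = 1.4259; S(3,1) = 1.1105; S(3,2) = 0.8648; S(3,3) = 0.6735
Terminal payoffs V(N, i) = max(K - S_T, 0):
  V(3,0) = 0.000000; V(3,1) = 0.000000; V(3,2) = 0.155153; V(3,3) = 0.346457
Backward induction: V(k, i) = exp(-r*dt) * [p * V(k+1, i) + (1-p) * V(k+1, i+1)].
  V(2,0) = exp(-r*dt) * [p*0.000000 + (1-p)*0.000000] = 0.000000
  V(2,1) = exp(-r*dt) * [p*0.000000 + (1-p)*0.155153] = 0.078049
  V(2,2) = exp(-r*dt) * [p*0.155153 + (1-p)*0.346457] = 0.250420
  V(1,0) = exp(-r*dt) * [p*0.000000 + (1-p)*0.078049] = 0.039262
  V(1,1) = exp(-r*dt) * [p*0.078049 + (1-p)*0.250420] = 0.164272
  V(0,0) = exp(-r*dt) * [p*0.039262 + (1-p)*0.164272] = 0.101903

Answer: Price = V(0,0) = 0.1019


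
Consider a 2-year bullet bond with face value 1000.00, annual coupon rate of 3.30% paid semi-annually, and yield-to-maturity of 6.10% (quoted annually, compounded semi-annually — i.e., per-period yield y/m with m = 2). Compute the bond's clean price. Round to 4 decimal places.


Coupon per period c = face * coupon_rate / m = 16.500000
Periods per year m = 2; per-period yield y/m = 0.030500
Number of cashflows N = 4
Cashflows (t years, CF_t, discount factor 1/(1+y/m)^(m*t), PV):
  t = 0.5000: CF_t = 16.500000, DF = 0.970403, PV = 16.011645
  t = 1.0000: CF_t = 16.500000, DF = 0.941681, PV = 15.537744
  t = 1.5000: CF_t = 16.500000, DF = 0.913810, PV = 15.077869
  t = 2.0000: CF_t = 1016.500000, DF = 0.886764, PV = 901.395527
Price P = sum_t PV_t = 948.022784

Answer: Price = 948.0228


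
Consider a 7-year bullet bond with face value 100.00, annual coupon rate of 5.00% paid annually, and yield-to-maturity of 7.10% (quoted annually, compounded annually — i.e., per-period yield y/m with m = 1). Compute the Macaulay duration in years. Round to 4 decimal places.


Answer: Macaulay duration = 6.0093 years

Derivation:
Coupon per period c = face * coupon_rate / m = 5.000000
Periods per year m = 1; per-period yield y/m = 0.071000
Number of cashflows N = 7
Cashflows (t years, CF_t, discount factor 1/(1+y/m)^(m*t), PV):
  t = 1.0000: CF_t = 5.000000, DF = 0.933707, PV = 4.668534
  t = 2.0000: CF_t = 5.000000, DF = 0.871808, PV = 4.359042
  t = 3.0000: CF_t = 5.000000, DF = 0.814013, PV = 4.070067
  t = 4.0000: CF_t = 5.000000, DF = 0.760050, PV = 3.800250
  t = 5.0000: CF_t = 5.000000, DF = 0.709664, PV = 3.548319
  t = 6.0000: CF_t = 5.000000, DF = 0.662618, PV = 3.313090
  t = 7.0000: CF_t = 105.000000, DF = 0.618691, PV = 64.962541
Price P = sum_t PV_t = 88.721843
Macaulay numerator sum_t t * PV_t:
  t * PV_t at t = 1.0000: 4.668534
  t * PV_t at t = 2.0000: 8.718084
  t * PV_t at t = 3.0000: 12.210202
  t * PV_t at t = 4.0000: 15.200998
  t * PV_t at t = 5.0000: 17.741595
  t * PV_t at t = 6.0000: 19.878538
  t * PV_t at t = 7.0000: 454.737786
Macaulay duration D = (sum_t t * PV_t) / P = 533.155737 / 88.721843 = 6.009295


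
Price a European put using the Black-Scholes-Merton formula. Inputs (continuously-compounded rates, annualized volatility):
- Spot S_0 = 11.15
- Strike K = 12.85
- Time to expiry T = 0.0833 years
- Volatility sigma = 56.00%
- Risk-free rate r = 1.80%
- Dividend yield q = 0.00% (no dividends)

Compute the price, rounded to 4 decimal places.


Answer: Price = 1.8859

Derivation:
d1 = (ln(S/K) + (r - q + 0.5*sigma^2) * T) / (sigma * sqrt(T)) = -0.78789104
d2 = d1 - sigma * sqrt(T) = -0.94951678
exp(-rT) = 0.99850172; exp(-qT) = 1.00000000
P = K * exp(-rT) * N(-d2) - S_0 * exp(-qT) * N(-d1)
N(-d1) = 0.78461978; N(-d2) = 0.82882108
P = 12.8500 * 0.99850172 * 0.82882108 - 11.1500 * 1.00000000 * 0.78461978 = 1.8859


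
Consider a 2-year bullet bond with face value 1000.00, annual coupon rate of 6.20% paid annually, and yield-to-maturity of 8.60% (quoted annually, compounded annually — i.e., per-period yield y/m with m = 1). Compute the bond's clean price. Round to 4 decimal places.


Coupon per period c = face * coupon_rate / m = 62.000000
Periods per year m = 1; per-period yield y/m = 0.086000
Number of cashflows N = 2
Cashflows (t years, CF_t, discount factor 1/(1+y/m)^(m*t), PV):
  t = 1.0000: CF_t = 62.000000, DF = 0.920810, PV = 57.090239
  t = 2.0000: CF_t = 1062.000000, DF = 0.847892, PV = 900.460914
Price P = sum_t PV_t = 957.551153

Answer: Price = 957.5512


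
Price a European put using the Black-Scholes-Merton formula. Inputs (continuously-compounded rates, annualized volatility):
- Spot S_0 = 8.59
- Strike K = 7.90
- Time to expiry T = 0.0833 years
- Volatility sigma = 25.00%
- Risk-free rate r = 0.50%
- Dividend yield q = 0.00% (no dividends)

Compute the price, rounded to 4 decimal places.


Answer: Price = 0.0357

Derivation:
d1 = (ln(S/K) + (r - q + 0.5*sigma^2) * T) / (sigma * sqrt(T)) = 1.20236137
d2 = d1 - sigma * sqrt(T) = 1.13020703
exp(-rT) = 0.99958359; exp(-qT) = 1.00000000
P = K * exp(-rT) * N(-d2) - S_0 * exp(-qT) * N(-d1)
N(-d1) = 0.11461177; N(-d2) = 0.12919450
P = 7.9000 * 0.99958359 * 0.12919450 - 8.5900 * 1.00000000 * 0.11461177 = 0.0357


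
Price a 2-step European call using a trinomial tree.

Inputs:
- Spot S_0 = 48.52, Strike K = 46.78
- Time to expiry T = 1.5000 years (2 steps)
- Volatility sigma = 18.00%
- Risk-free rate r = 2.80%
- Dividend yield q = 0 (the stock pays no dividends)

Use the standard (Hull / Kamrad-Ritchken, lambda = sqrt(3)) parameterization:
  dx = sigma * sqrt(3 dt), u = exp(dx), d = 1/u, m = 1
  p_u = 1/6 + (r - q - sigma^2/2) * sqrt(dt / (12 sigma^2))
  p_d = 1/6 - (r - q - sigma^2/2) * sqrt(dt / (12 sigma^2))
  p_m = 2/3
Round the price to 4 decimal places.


dt = T/N = 0.750000; dx = sigma*sqrt(3*dt) = 0.270000
u = exp(dx) = 1.309964; d = 1/u = 0.763379
p_u = 0.183056, p_m = 0.666667, p_d = 0.150278
Discount per step: exp(-r*dt) = 0.979219
Stock lattice S(k, j) with j the centered position index:
  k=0: S(0,+0) = 48.5200
  k=1: S(1,-1) = 37.0392; S(1,+0) = 48.5200; S(1,+1) = 63.5595
  k=2: S(2,-2) = 28.2749; S(2,-1) = 37.0392; S(2,+0) = 48.5200; S(2,+1) = 63.5595; S(2,+2) = 83.2607
Terminal payoffs V(N, j) = max(S_T - K, 0):
  V(2,-2) = 0.000000; V(2,-1) = 0.000000; V(2,+0) = 1.740000; V(2,+1) = 16.779475; V(2,+2) = 36.480653
Backward induction: V(k, j) = exp(-r*dt) * [p_u * V(k+1, j+1) + p_m * V(k+1, j) + p_d * V(k+1, j-1)]
  V(1,-1) = exp(-r*dt) * [p_u*1.740000 + p_m*0.000000 + p_d*0.000000] = 0.311898
  V(1,+0) = exp(-r*dt) * [p_u*16.779475 + p_m*1.740000 + p_d*0.000000] = 4.143640
  V(1,+1) = exp(-r*dt) * [p_u*36.480653 + p_m*16.779475 + p_d*1.740000] = 17.749114
  V(0,+0) = exp(-r*dt) * [p_u*17.749114 + p_m*4.143640 + p_d*0.311898] = 5.932472

Answer: Price = V(0,0) = 5.9325
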